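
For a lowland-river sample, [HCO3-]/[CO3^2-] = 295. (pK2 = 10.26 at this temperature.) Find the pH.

pH = 7.79

From K2 = [H⁺][CO3^2-]/[HCO3-]:  pH = pK2 − log₁₀([HCO3-]/[CO3^2-])
log₁₀(295) = +2.470
pH = 10.26 − (+2.470) = 7.79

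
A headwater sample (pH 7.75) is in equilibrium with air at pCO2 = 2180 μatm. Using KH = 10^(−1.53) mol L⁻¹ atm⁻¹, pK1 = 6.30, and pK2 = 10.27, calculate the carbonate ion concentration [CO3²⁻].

[CO3²⁻] = 5.48 μmol/L

[CO2*] = KH · pCO2 = 10^(−1.53) × 2180×10^-6 = 6.434×10^-5 mol/L
α₀ = 1/(1 + K1/[H⁺] + K1K2/[H⁺]²) = 1/(1 + 10^+1.45 + 10^-1.07) = 0.03417
DIC = [CO2*]/α₀ = 6.434×10^-5 / 0.03417 = 1.883 mmol/L
[CO3²⁻] = α₂·DIC; α₂ = 0.002908, so [CO3²⁻] = 0.002908 × 1.883 = 0.00548 mmol/L = 5.48 μmol/L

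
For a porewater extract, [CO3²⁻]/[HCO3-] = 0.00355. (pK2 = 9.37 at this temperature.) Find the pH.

pH = 6.92

From K2 = [H⁺][CO3²⁻]/[HCO3-]:  pH = pK2 + log₁₀([CO3²⁻]/[HCO3-])
log₁₀(0.00355) = -2.450
pH = 9.37 + (-2.450) = 6.92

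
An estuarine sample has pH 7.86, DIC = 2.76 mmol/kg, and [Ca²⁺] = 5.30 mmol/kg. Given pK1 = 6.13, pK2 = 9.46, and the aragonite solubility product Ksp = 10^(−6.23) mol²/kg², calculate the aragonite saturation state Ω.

α₂ = 1 / (1 + [H⁺]/K2 + [H⁺]²/(K1K2)) = 1 / (1 + 10^+1.60 + 10^-0.13)
   = 1 / (1 + 39.811 + 0.74131) = 1/41.552 = 0.02407
[CO3²⁻] = α₂ × DIC = 0.02407 × 2.76 = 0.06642 mmol/kg
Ksp = 10^(−6.23) = 5.888×10^-7
Ω = [Ca²⁺][CO3²⁻]/Ksp = (5.30×10^-3)(6.642×10^-5) / 5.888×10^-7 = 0.598

Ω = 0.598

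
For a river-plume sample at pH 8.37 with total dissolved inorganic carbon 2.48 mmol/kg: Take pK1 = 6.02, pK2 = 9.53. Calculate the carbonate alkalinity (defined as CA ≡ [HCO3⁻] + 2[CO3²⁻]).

CA = 2.63 mmol/kg

CA = [HCO3⁻] + 2[CO3²⁻] = (α₁ + 2α₂)·DIC
At pH 8.37: [H⁺]/K1 = 10^-2.35 = 0.0044668, K2/[H⁺] = 10^-1.16 = 0.069183
α₁ = 1/(1 + 0.0044668 + 0.069183) = 1/1.0736 = 0.9314; α₂ = α₁·K2/[H⁺] = 0.06444
α₁ + 2α₂ = 1.0603
CA = 1.0603 × 2.48 = 2.63 mmol/kg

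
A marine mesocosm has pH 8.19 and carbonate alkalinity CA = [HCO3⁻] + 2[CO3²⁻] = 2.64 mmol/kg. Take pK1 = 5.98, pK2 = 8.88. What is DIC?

DIC = 2.27 mmol/kg

CA = [HCO3⁻] + 2[CO3²⁻] = (α₁ + 2α₂)·DIC
At pH 8.19: [H⁺]/K1 = 10^-2.21 = 0.0061660, K2/[H⁺] = 10^-0.69 = 0.20417
α₁ = 1/(1 + 0.0061660 + 0.20417) = 1/1.2103 = 0.8262; α₂ = α₁·K2/[H⁺] = 0.1687
α₁ + 2α₂ = 1.1636
DIC = CA / (α₁ + 2α₂) = 2.64 / 1.1636 = 2.27 mmol/kg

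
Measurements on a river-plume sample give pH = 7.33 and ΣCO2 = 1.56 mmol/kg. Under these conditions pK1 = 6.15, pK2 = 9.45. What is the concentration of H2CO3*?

[CO2*] = 0.0960 mmol/kg

α₀ = 1 / (1 + K1/[H⁺] + K1K2/[H⁺]²) = 1 / (1 + 10^+1.18 + 10^-0.94)
   = 1 / (1 + 15.136 + 0.11482) = 1/16.250 = 0.06154
[CO2*] = α₀ × DIC = 0.06154 × 1.56 = 0.0960 mmol/kg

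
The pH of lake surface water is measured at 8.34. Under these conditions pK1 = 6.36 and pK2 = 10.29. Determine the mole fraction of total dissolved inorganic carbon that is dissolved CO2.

α₀ = 0.0102

α₀ = 1 / (1 + K1/[H⁺] + K1K2/[H⁺]²) = 1 / (1 + 10^+1.98 + 10^+0.03)
   = 1 / (1 + 95.499 + 1.0715) = 1/97.571 = 0.01025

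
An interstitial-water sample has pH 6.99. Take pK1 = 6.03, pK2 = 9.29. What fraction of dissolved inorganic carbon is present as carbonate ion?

α₂ = 0.00450

α₂ = 1 / (1 + [H⁺]/K2 + [H⁺]²/(K1K2)) = 1 / (1 + 10^+2.30 + 10^+1.34)
   = 1 / (1 + 199.53 + 21.878) = 1/222.40 = 0.004496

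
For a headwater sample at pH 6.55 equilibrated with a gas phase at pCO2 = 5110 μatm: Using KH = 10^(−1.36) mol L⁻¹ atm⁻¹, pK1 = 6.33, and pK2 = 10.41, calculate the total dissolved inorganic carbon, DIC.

[CO2*] = KH · pCO2 = 10^(−1.36) × 5110×10^-6 = 2.231×10^-4 mol/L
α₀ = 1/(1 + K1/[H⁺] + K1K2/[H⁺]²) = 1/(1 + 10^+0.22 + 10^-3.64) = 0.3760
DIC = [CO2*]/α₀ = 2.231×10^-4 / 0.3760 = 0.593 mmol/L

DIC = 0.593 mmol/L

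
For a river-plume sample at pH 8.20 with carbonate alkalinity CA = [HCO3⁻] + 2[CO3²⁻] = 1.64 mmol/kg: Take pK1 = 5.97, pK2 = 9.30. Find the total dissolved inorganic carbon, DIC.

CA = [HCO3⁻] + 2[CO3²⁻] = (α₁ + 2α₂)·DIC
At pH 8.20: [H⁺]/K1 = 10^-2.23 = 0.0058884, K2/[H⁺] = 10^-1.10 = 0.079433
α₁ = 1/(1 + 0.0058884 + 0.079433) = 1/1.0853 = 0.9214; α₂ = α₁·K2/[H⁺] = 0.07319
α₁ + 2α₂ = 1.0678
DIC = CA / (α₁ + 2α₂) = 1.64 / 1.0678 = 1.54 mmol/kg

DIC = 1.54 mmol/kg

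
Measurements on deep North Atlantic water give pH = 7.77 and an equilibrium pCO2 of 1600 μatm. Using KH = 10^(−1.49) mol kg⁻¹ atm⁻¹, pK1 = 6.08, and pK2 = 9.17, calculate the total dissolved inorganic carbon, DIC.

[CO2*] = KH · pCO2 = 10^(−1.49) × 1600×10^-6 = 5.177×10^-5 mol/kg
α₀ = 1/(1 + K1/[H⁺] + K1K2/[H⁺]²) = 1/(1 + 10^+1.69 + 10^+0.29) = 0.01926
DIC = [CO2*]/α₀ = 5.177×10^-5 / 0.01926 = 2.69 mmol/kg

DIC = 2.69 mmol/kg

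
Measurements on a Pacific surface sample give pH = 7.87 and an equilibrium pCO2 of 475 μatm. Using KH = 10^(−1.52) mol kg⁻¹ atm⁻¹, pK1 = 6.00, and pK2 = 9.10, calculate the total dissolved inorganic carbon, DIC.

DIC = 1.14 mmol/kg

[CO2*] = KH · pCO2 = 10^(−1.52) × 475×10^-6 = 1.434×10^-5 mol/kg
α₀ = 1/(1 + K1/[H⁺] + K1K2/[H⁺]²) = 1/(1 + 10^+1.87 + 10^+0.64) = 0.01258
DIC = [CO2*]/α₀ = 1.434×10^-5 / 0.01258 = 1.14 mmol/kg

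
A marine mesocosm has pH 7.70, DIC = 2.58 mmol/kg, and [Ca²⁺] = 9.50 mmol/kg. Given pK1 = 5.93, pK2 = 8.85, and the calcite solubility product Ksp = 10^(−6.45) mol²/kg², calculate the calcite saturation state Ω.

α₂ = 1 / (1 + [H⁺]/K2 + [H⁺]²/(K1K2)) = 1 / (1 + 10^+1.15 + 10^-0.62)
   = 1 / (1 + 14.125 + 0.23988) = 1/15.365 = 0.06508
[CO3²⁻] = α₂ × DIC = 0.06508 × 2.58 = 0.1679 mmol/kg
Ksp = 10^(−6.45) = 3.548×10^-7
Ω = [Ca²⁺][CO3²⁻]/Ksp = (9.50×10^-3)(1.679×10^-4) / 3.548×10^-7 = 4.50

Ω = 4.50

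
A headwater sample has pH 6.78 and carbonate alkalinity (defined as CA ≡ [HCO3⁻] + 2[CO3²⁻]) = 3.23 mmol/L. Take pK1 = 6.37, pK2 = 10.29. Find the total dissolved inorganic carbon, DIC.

CA = [HCO3⁻] + 2[CO3²⁻] = (α₁ + 2α₂)·DIC
At pH 6.78: [H⁺]/K1 = 10^-0.41 = 0.38905, K2/[H⁺] = 10^-3.51 = 0.00030903
α₁ = 1/(1 + 0.38905 + 0.00030903) = 1/1.3894 = 0.7198; α₂ = α₁·K2/[H⁺] = 0.0002224
α₁ + 2α₂ = 0.7202
DIC = CA / (α₁ + 2α₂) = 3.23 / 0.7202 = 4.48 mmol/L

DIC = 4.48 mmol/L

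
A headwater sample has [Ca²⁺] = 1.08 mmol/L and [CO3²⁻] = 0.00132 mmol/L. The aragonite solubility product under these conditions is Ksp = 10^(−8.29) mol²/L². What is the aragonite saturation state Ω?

Ksp = 10^(−8.29) = 5.129×10^-9
Ω = [Ca²⁺][CO3²⁻]/Ksp = (1.08×10^-3)(0.00132×10^-3) / 5.129×10^-9 = 0.278

Ω = 0.278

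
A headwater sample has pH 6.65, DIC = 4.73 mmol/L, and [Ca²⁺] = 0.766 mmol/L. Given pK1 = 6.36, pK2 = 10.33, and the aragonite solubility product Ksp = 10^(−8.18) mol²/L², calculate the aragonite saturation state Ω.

α₂ = 1 / (1 + [H⁺]/K2 + [H⁺]²/(K1K2)) = 1 / (1 + 10^+3.68 + 10^+3.39)
   = 1 / (1 + 4786.3 + 2454.7) = 1/7242.0 = 0.0001381
[CO3²⁻] = α₂ × DIC = 0.0001381 × 4.73 = 0.0006531 mmol/L = 0.6531 μmol/L
Ksp = 10^(−8.18) = 6.607×10^-9
Ω = [Ca²⁺][CO3²⁻]/Ksp = (0.766×10^-3)(6.531×10^-7) / 6.607×10^-9 = 0.0757

Ω = 0.0757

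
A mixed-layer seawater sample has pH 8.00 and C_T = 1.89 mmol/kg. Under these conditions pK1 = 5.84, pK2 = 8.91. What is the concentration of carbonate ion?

α₂ = 1 / (1 + [H⁺]/K2 + [H⁺]²/(K1K2)) = 1 / (1 + 10^+0.91 + 10^-1.25)
   = 1 / (1 + 8.1283 + 0.056234) = 1/9.1845 = 0.1089
[CO3²⁻] = α₂ × DIC = 0.1089 × 1.89 = 0.206 mmol/kg

[CO3²⁻] = 0.206 mmol/kg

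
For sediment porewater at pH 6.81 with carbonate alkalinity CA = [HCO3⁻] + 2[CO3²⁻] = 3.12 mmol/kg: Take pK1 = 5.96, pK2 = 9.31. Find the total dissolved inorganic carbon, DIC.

CA = [HCO3⁻] + 2[CO3²⁻] = (α₁ + 2α₂)·DIC
At pH 6.81: [H⁺]/K1 = 10^-0.85 = 0.14125, K2/[H⁺] = 10^-2.50 = 0.0031623
α₁ = 1/(1 + 0.14125 + 0.0031623) = 1/1.1444 = 0.8738; α₂ = α₁·K2/[H⁺] = 0.002763
α₁ + 2α₂ = 0.8793
DIC = CA / (α₁ + 2α₂) = 3.12 / 0.8793 = 3.55 mmol/kg

DIC = 3.55 mmol/kg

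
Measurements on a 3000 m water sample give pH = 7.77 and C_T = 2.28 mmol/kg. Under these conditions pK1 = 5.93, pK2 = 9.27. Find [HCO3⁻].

[HCO3⁻] = 2.18 mmol/kg

α₁ = 1 / (1 + [H⁺]/K1 + K2/[H⁺]) = 1 / (1 + 10^-1.84 + 10^-1.50)
   = 1 / (1 + 0.014454 + 0.031623) = 1/1.0461 = 0.9560
[HCO3⁻] = α₁ × DIC = 0.9560 × 2.28 = 2.18 mmol/kg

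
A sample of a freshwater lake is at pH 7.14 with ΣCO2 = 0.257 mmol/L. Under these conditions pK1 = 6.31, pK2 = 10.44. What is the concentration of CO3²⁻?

[CO3²⁻] = 0.112 μmol/L

α₂ = 1 / (1 + [H⁺]/K2 + [H⁺]²/(K1K2)) = 1 / (1 + 10^+3.30 + 10^+2.47)
   = 1 / (1 + 1995.3 + 295.12) = 1/2291.4 = 0.0004364
[CO3²⁻] = α₂ × DIC = 0.0004364 × 0.257 = 0.000112 mmol/L = 0.112 μmol/L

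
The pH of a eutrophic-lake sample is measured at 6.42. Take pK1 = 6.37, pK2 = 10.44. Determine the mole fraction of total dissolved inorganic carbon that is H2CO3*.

α₀ = 1 / (1 + K1/[H⁺] + K1K2/[H⁺]²) = 1 / (1 + 10^+0.05 + 10^-3.97)
   = 1 / (1 + 1.1220 + 0.00010715) = 1/2.1221 = 0.4712

α₀ = 0.471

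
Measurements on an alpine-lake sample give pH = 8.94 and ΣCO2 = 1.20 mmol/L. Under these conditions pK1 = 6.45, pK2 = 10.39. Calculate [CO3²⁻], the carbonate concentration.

α₂ = 1 / (1 + [H⁺]/K2 + [H⁺]²/(K1K2)) = 1 / (1 + 10^+1.45 + 10^-1.04)
   = 1 / (1 + 28.184 + 0.091201) = 1/29.275 = 0.03416
[CO3²⁻] = α₂ × DIC = 0.03416 × 1.20 = 0.0410 mmol/L

[CO3²⁻] = 0.0410 mmol/L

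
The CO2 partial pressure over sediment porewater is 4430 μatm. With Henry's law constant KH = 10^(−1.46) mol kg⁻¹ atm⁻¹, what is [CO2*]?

[CO2*] = 154 μmol/kg

KH = 10^(−1.46) = 3.467×10^-2 mol kg⁻¹ atm⁻¹
[CO2*] = KH · pCO2 = 3.467×10^-2 × 4430×10^-6 atm = 1.54×10^-4 mol/kg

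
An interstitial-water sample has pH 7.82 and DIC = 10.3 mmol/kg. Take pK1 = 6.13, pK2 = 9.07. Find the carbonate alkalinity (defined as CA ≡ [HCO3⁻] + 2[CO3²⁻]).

CA = [HCO3⁻] + 2[CO3²⁻] = (α₁ + 2α₂)·DIC
At pH 7.82: [H⁺]/K1 = 10^-1.69 = 0.020417, K2/[H⁺] = 10^-1.25 = 0.056234
α₁ = 1/(1 + 0.020417 + 0.056234) = 1/1.0767 = 0.9288; α₂ = α₁·K2/[H⁺] = 0.05223
α₁ + 2α₂ = 1.0333
CA = 1.0333 × 10.3 = 10.6 mmol/kg

CA = 10.6 mmol/kg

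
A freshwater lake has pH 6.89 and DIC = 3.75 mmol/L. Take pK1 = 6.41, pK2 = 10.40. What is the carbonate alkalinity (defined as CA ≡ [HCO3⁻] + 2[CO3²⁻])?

CA = 2.82 mmol/L

CA = [HCO3⁻] + 2[CO3²⁻] = (α₁ + 2α₂)·DIC
At pH 6.89: [H⁺]/K1 = 10^-0.48 = 0.33113, K2/[H⁺] = 10^-3.51 = 0.00030903
α₁ = 1/(1 + 0.33113 + 0.00030903) = 1/1.3314 = 0.7511; α₂ = α₁·K2/[H⁺] = 0.0002321
α₁ + 2α₂ = 0.7515
CA = 0.7515 × 3.75 = 2.82 mmol/L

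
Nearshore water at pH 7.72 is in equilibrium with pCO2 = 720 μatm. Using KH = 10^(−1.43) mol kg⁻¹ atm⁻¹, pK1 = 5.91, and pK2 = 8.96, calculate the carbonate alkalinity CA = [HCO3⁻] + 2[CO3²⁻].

[CO2*] = KH · pCO2 = 10^(−1.43) × 720×10^-6 = 2.675×10^-5 mol/kg
α₀ = 1/(1 + K1/[H⁺] + K1K2/[H⁺]²) = 1/(1 + 10^+1.81 + 10^+0.57) = 0.01443
DIC = [CO2*]/α₀ = 2.675×10^-5 / 0.01443 = 1.853 mmol/kg
CA = (α₁ + 2α₂)·DIC = (0.9319 + 2×0.05363) × 1.853 = 1.93 mmol/kg

CA = 1.93 mmol/kg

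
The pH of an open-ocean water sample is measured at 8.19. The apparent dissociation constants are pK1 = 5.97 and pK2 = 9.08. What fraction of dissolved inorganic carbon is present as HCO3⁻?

α₁ = 0.881

α₁ = 1 / (1 + [H⁺]/K1 + K2/[H⁺]) = 1 / (1 + 10^-2.22 + 10^-0.89)
   = 1 / (1 + 0.0060256 + 0.12882) = 1/1.1349 = 0.8812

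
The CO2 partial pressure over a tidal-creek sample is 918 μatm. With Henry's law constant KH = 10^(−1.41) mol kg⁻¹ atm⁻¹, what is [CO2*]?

KH = 10^(−1.41) = 3.890×10^-2 mol kg⁻¹ atm⁻¹
[CO2*] = KH · pCO2 = 3.890×10^-2 × 918×10^-6 atm = 3.57×10^-5 mol/kg

[CO2*] = 35.7 μmol/kg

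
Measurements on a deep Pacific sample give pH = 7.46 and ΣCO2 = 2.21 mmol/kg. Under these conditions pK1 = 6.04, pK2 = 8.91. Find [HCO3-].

α₁ = 1 / (1 + [H⁺]/K1 + K2/[H⁺]) = 1 / (1 + 10^-1.42 + 10^-1.45)
   = 1 / (1 + 0.038019 + 0.035481) = 1/1.0735 = 0.9315
[HCO3⁻] = α₁ × DIC = 0.9315 × 2.21 = 2.06 mmol/kg

[HCO3⁻] = 2.06 mmol/kg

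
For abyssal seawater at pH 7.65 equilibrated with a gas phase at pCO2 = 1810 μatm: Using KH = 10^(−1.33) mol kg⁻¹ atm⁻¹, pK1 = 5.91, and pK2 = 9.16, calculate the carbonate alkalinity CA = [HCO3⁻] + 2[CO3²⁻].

CA = 4.94 mmol/kg

[CO2*] = KH · pCO2 = 10^(−1.33) × 1810×10^-6 = 8.466×10^-5 mol/kg
α₀ = 1/(1 + K1/[H⁺] + K1K2/[H⁺]²) = 1/(1 + 10^+1.74 + 10^+0.23) = 0.01735
DIC = [CO2*]/α₀ = 8.466×10^-5 / 0.01735 = 4.881 mmol/kg
CA = (α₁ + 2α₂)·DIC = (0.9532 + 2×0.02946) × 4.881 = 4.94 mmol/kg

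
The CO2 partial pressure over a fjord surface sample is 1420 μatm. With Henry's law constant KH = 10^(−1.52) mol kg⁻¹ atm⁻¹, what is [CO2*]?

KH = 10^(−1.52) = 3.020×10^-2 mol kg⁻¹ atm⁻¹
[CO2*] = KH · pCO2 = 3.020×10^-2 × 1420×10^-6 atm = 4.29×10^-5 mol/kg

[CO2*] = 42.9 μmol/kg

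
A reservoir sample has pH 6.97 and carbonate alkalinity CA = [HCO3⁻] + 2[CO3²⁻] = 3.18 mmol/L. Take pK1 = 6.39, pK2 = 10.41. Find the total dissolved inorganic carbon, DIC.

DIC = 4.01 mmol/L

CA = [HCO3⁻] + 2[CO3²⁻] = (α₁ + 2α₂)·DIC
At pH 6.97: [H⁺]/K1 = 10^-0.58 = 0.26303, K2/[H⁺] = 10^-3.44 = 0.00036308
α₁ = 1/(1 + 0.26303 + 0.00036308) = 1/1.2634 = 0.7915; α₂ = α₁·K2/[H⁺] = 0.0002874
α₁ + 2α₂ = 0.7921
DIC = CA / (α₁ + 2α₂) = 3.18 / 0.7921 = 4.01 mmol/L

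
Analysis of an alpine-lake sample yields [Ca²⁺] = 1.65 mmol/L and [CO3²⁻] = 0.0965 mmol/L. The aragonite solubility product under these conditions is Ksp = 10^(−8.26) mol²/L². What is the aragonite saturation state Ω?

Ksp = 10^(−8.26) = 5.495×10^-9
Ω = [Ca²⁺][CO3²⁻]/Ksp = (1.65×10^-3)(0.0965×10^-3) / 5.495×10^-9 = 29.0

Ω = 29.0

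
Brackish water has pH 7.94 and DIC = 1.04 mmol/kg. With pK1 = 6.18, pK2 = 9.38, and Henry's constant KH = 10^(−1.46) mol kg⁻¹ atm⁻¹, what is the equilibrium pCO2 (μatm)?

α₀ = 1 / (1 + K1/[H⁺] + K1K2/[H⁺]²) = 1 / (1 + 10^+1.76 + 10^+0.32)
   = 1 / (1 + 57.544 + 2.0893) = 1/60.633 = 0.01649
[CO2*] = α₀ × DIC = 0.01649 × 1.04 = 0.01715 mmol/kg = 17.15 μmol/kg
pCO2 = [CO2*]/KH = 1.715×10^-5 / 3.467×10^-2 = 495 μatm

pCO2 = 495 μatm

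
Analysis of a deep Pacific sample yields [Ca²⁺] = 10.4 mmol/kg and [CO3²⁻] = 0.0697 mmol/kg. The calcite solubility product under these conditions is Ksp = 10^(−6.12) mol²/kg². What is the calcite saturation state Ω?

Ω = 0.956

Ksp = 10^(−6.12) = 7.586×10^-7
Ω = [Ca²⁺][CO3²⁻]/Ksp = (10.4×10^-3)(0.0697×10^-3) / 7.586×10^-7 = 0.956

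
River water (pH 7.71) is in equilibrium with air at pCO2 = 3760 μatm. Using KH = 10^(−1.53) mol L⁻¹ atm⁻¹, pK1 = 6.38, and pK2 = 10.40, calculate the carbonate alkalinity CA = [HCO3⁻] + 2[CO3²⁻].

CA = 2.38 mmol/L

[CO2*] = KH · pCO2 = 10^(−1.53) × 3760×10^-6 = 1.110×10^-4 mol/L
α₀ = 1/(1 + K1/[H⁺] + K1K2/[H⁺]²) = 1/(1 + 10^+1.33 + 10^-1.36) = 0.04460
DIC = [CO2*]/α₀ = 1.110×10^-4 / 0.04460 = 2.488 mmol/L
CA = (α₁ + 2α₂)·DIC = (0.9535 + 2×0.001947) × 2.488 = 2.38 mmol/L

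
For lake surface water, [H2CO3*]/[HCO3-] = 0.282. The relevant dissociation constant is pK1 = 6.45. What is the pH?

pH = 7.00

From K1 = [H⁺][HCO3-]/[H2CO3*]:  pH = pK1 − log₁₀([H2CO3*]/[HCO3-])
log₁₀(0.282) = -0.550
pH = 6.45 − (-0.550) = 7.00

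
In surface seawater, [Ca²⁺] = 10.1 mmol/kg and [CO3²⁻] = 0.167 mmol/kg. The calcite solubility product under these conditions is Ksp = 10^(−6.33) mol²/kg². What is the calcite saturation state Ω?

Ksp = 10^(−6.33) = 4.677×10^-7
Ω = [Ca²⁺][CO3²⁻]/Ksp = (10.1×10^-3)(0.167×10^-3) / 4.677×10^-7 = 3.61

Ω = 3.61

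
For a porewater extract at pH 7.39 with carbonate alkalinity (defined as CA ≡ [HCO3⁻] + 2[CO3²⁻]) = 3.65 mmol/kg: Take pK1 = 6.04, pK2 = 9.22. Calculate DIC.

DIC = 3.76 mmol/kg

CA = [HCO3⁻] + 2[CO3²⁻] = (α₁ + 2α₂)·DIC
At pH 7.39: [H⁺]/K1 = 10^-1.35 = 0.044668, K2/[H⁺] = 10^-1.83 = 0.014791
α₁ = 1/(1 + 0.044668 + 0.014791) = 1/1.0595 = 0.9439; α₂ = α₁·K2/[H⁺] = 0.01396
α₁ + 2α₂ = 0.9718
DIC = CA / (α₁ + 2α₂) = 3.65 / 0.9718 = 3.76 mmol/kg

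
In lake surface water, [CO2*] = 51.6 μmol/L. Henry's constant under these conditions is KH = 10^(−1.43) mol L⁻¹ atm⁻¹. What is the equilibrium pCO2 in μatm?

KH = 10^(−1.43) = 3.715×10^-2 mol L⁻¹ atm⁻¹
pCO2 = [CO2*]/KH = 51.6×10^-6 / 3.715×10^-2 = 1.39×10^-3 atm = 1390 μatm

pCO2 = 1390 μatm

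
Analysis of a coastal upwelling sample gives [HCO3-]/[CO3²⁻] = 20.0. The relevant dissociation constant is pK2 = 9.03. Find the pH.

From K2 = [H⁺][CO3²⁻]/[HCO3-]:  pH = pK2 − log₁₀([HCO3-]/[CO3²⁻])
log₁₀(20.0) = +1.301
pH = 9.03 − (+1.301) = 7.73

pH = 7.73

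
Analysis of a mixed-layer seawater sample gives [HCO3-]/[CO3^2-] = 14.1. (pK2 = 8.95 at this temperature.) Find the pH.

From K2 = [H⁺][CO3^2-]/[HCO3-]:  pH = pK2 − log₁₀([HCO3-]/[CO3^2-])
log₁₀(14.1) = +1.149
pH = 8.95 − (+1.149) = 7.80

pH = 7.80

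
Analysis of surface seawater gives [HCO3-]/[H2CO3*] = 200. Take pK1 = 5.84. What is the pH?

pH = 8.14

From K1 = [H⁺][HCO3-]/[H2CO3*]:  pH = pK1 + log₁₀([HCO3-]/[H2CO3*])
log₁₀(200) = +2.301
pH = 5.84 + (+2.301) = 8.14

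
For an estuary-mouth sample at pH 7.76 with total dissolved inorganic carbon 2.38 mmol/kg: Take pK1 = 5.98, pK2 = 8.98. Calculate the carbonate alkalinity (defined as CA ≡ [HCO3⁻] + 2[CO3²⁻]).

CA = [HCO3⁻] + 2[CO3²⁻] = (α₁ + 2α₂)·DIC
At pH 7.76: [H⁺]/K1 = 10^-1.78 = 0.016596, K2/[H⁺] = 10^-1.22 = 0.060256
α₁ = 1/(1 + 0.016596 + 0.060256) = 1/1.0769 = 0.9286; α₂ = α₁·K2/[H⁺] = 0.05596
α₁ + 2α₂ = 1.0405
CA = 1.0405 × 2.38 = 2.48 mmol/kg

CA = 2.48 mmol/kg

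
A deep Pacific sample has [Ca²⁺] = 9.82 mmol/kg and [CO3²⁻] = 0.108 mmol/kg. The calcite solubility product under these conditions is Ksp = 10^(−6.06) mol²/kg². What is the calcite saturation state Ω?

Ksp = 10^(−6.06) = 8.710×10^-7
Ω = [Ca²⁺][CO3²⁻]/Ksp = (9.82×10^-3)(0.108×10^-3) / 8.710×10^-7 = 1.22

Ω = 1.22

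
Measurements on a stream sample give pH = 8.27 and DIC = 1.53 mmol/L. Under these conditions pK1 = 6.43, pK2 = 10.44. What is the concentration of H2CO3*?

α₀ = 1 / (1 + K1/[H⁺] + K1K2/[H⁺]²) = 1 / (1 + 10^+1.84 + 10^-0.33)
   = 1 / (1 + 69.183 + 0.46774) = 1/70.651 = 0.01415
[CO2*] = α₀ × DIC = 0.01415 × 1.53 = 0.0217 mmol/L

[CO2*] = 0.0217 mmol/L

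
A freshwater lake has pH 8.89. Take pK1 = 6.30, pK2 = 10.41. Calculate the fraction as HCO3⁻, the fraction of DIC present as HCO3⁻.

α₁ = 1 / (1 + [H⁺]/K1 + K2/[H⁺]) = 1 / (1 + 10^-2.59 + 10^-1.52)
   = 1 / (1 + 0.0025704 + 0.030200) = 1/1.0328 = 0.9683

α₁ = 0.968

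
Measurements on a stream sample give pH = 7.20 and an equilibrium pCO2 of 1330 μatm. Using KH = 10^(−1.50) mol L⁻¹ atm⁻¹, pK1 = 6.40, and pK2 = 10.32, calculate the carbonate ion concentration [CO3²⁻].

[CO2*] = KH · pCO2 = 10^(−1.50) × 1330×10^-6 = 4.206×10^-5 mol/L
α₀ = 1/(1 + K1/[H⁺] + K1K2/[H⁺]²) = 1/(1 + 10^+0.80 + 10^-2.32) = 0.1367
DIC = [CO2*]/α₀ = 4.206×10^-5 / 0.1367 = 0.3076 mmol/L
[CO3²⁻] = α₂·DIC; α₂ = 0.0006544, so [CO3²⁻] = 0.0006544 × 0.3076 = 0.000201 mmol/L = 0.201 μmol/L

[CO3²⁻] = 0.201 μmol/L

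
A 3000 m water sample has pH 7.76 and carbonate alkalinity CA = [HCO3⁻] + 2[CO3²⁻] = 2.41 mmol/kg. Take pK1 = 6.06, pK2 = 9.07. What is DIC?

CA = [HCO3⁻] + 2[CO3²⁻] = (α₁ + 2α₂)·DIC
At pH 7.76: [H⁺]/K1 = 10^-1.70 = 0.019953, K2/[H⁺] = 10^-1.31 = 0.048978
α₁ = 1/(1 + 0.019953 + 0.048978) = 1/1.0689 = 0.9355; α₂ = α₁·K2/[H⁺] = 0.04582
α₁ + 2α₂ = 1.0272
DIC = CA / (α₁ + 2α₂) = 2.41 / 1.0272 = 2.35 mmol/kg

DIC = 2.35 mmol/kg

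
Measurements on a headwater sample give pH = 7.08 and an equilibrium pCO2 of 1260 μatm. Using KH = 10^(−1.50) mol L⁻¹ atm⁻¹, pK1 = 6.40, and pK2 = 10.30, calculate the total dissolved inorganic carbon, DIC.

[CO2*] = KH · pCO2 = 10^(−1.50) × 1260×10^-6 = 3.984×10^-5 mol/L
α₀ = 1/(1 + K1/[H⁺] + K1K2/[H⁺]²) = 1/(1 + 10^+0.68 + 10^-2.54) = 0.1727
DIC = [CO2*]/α₀ = 3.984×10^-5 / 0.1727 = 0.231 mmol/L

DIC = 0.231 mmol/L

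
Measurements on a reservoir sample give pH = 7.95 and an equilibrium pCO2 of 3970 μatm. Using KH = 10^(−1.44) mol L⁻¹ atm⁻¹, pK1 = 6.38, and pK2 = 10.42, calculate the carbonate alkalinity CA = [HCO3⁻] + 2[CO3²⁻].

[CO2*] = KH · pCO2 = 10^(−1.44) × 3970×10^-6 = 1.441×10^-4 mol/L
α₀ = 1/(1 + K1/[H⁺] + K1K2/[H⁺]²) = 1/(1 + 10^+1.57 + 10^-0.90) = 0.02612
DIC = [CO2*]/α₀ = 1.441×10^-4 / 0.02612 = 5.518 mmol/L
CA = (α₁ + 2α₂)·DIC = (0.9706 + 2×0.003289) × 5.518 = 5.39 mmol/L

CA = 5.39 mmol/L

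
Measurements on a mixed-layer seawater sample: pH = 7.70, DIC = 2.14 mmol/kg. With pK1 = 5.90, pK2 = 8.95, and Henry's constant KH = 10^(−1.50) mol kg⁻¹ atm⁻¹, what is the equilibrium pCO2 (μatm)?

α₀ = 1 / (1 + K1/[H⁺] + K1K2/[H⁺]²) = 1 / (1 + 10^+1.80 + 10^+0.55)
   = 1 / (1 + 63.096 + 3.5481) = 1/67.644 = 0.01478
[CO2*] = α₀ × DIC = 0.01478 × 2.14 = 0.03164 mmol/kg
pCO2 = [CO2*]/KH = 3.164×10^-5 / 3.162×10^-2 = 1000 μatm

pCO2 = 1000 μatm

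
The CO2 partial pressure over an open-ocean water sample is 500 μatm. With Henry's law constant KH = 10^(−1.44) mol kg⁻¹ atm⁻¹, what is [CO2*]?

KH = 10^(−1.44) = 3.631×10^-2 mol kg⁻¹ atm⁻¹
[CO2*] = KH · pCO2 = 3.631×10^-2 × 500×10^-6 atm = 1.82×10^-5 mol/kg

[CO2*] = 18.2 μmol/kg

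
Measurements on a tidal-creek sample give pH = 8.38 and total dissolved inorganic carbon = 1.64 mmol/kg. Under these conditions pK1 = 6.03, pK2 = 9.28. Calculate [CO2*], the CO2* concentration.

α₀ = 1 / (1 + K1/[H⁺] + K1K2/[H⁺]²) = 1 / (1 + 10^+2.35 + 10^+1.45)
   = 1 / (1 + 223.87 + 28.184) = 1/253.06 = 0.003952
[CO2*] = α₀ × DIC = 0.003952 × 1.64 = 0.00648 mmol/kg = 6.48 μmol/kg

[CO2*] = 6.48 μmol/kg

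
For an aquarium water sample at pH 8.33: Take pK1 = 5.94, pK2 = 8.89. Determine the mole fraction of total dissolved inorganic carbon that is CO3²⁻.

α₂ = 0.215

α₂ = 1 / (1 + [H⁺]/K2 + [H⁺]²/(K1K2)) = 1 / (1 + 10^+0.56 + 10^-1.83)
   = 1 / (1 + 3.6308 + 0.014791) = 1/4.6456 = 0.2153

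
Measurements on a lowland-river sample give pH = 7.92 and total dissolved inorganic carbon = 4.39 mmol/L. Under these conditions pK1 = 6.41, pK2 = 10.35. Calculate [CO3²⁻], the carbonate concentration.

[CO3²⁻] = 15.8 μmol/L

α₂ = 1 / (1 + [H⁺]/K2 + [H⁺]²/(K1K2)) = 1 / (1 + 10^+2.43 + 10^+0.92)
   = 1 / (1 + 269.15 + 8.3176) = 1/278.47 = 0.003591
[CO3²⁻] = α₂ × DIC = 0.003591 × 4.39 = 0.0158 mmol/L = 15.8 μmol/L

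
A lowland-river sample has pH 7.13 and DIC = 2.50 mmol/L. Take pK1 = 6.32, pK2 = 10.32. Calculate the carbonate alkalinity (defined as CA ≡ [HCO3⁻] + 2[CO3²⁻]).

CA = [HCO3⁻] + 2[CO3²⁻] = (α₁ + 2α₂)·DIC
At pH 7.13: [H⁺]/K1 = 10^-0.81 = 0.15488, K2/[H⁺] = 10^-3.19 = 0.00064565
α₁ = 1/(1 + 0.15488 + 0.00064565) = 1/1.1555 = 0.8654; α₂ = α₁·K2/[H⁺] = 0.0005588
α₁ + 2α₂ = 0.8665
CA = 0.8665 × 2.50 = 2.17 mmol/L

CA = 2.17 mmol/L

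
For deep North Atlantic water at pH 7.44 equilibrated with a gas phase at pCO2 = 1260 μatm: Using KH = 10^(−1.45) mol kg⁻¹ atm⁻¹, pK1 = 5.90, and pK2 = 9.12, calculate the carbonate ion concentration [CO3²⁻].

[CO2*] = KH · pCO2 = 10^(−1.45) × 1260×10^-6 = 4.471×10^-5 mol/kg
α₀ = 1/(1 + K1/[H⁺] + K1K2/[H⁺]²) = 1/(1 + 10^+1.54 + 10^-0.14) = 0.02747
DIC = [CO2*]/α₀ = 4.471×10^-5 / 0.02747 = 1.627 mmol/kg
[CO3²⁻] = α₂·DIC; α₂ = 0.01990, so [CO3²⁻] = 0.01990 × 1.627 = 0.0324 mmol/kg

[CO3²⁻] = 0.0324 mmol/kg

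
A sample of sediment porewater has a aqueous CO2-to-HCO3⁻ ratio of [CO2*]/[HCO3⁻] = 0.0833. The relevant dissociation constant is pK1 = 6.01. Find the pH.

pH = 7.09

From K1 = [H⁺][HCO3⁻]/[CO2*]:  pH = pK1 − log₁₀([CO2*]/[HCO3⁻])
log₁₀(0.0833) = -1.079
pH = 6.01 − (-1.079) = 7.09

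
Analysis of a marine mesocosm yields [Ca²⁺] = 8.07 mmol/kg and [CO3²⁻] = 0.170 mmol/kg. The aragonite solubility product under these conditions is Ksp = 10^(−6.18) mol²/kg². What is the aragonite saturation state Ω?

Ω = 2.08

Ksp = 10^(−6.18) = 6.607×10^-7
Ω = [Ca²⁺][CO3²⁻]/Ksp = (8.07×10^-3)(0.170×10^-3) / 6.607×10^-7 = 2.08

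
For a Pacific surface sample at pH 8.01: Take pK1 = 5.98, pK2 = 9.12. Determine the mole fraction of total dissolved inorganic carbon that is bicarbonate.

α₁ = 1 / (1 + [H⁺]/K1 + K2/[H⁺]) = 1 / (1 + 10^-2.03 + 10^-1.11)
   = 1 / (1 + 0.0093325 + 0.077625) = 1/1.0870 = 0.9200

α₁ = 0.920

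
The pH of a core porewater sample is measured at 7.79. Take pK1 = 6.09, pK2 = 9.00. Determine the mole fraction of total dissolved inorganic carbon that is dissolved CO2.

α₀ = 0.0184

α₀ = 1 / (1 + K1/[H⁺] + K1K2/[H⁺]²) = 1 / (1 + 10^+1.70 + 10^+0.49)
   = 1 / (1 + 50.119 + 3.0903) = 1/54.209 = 0.01845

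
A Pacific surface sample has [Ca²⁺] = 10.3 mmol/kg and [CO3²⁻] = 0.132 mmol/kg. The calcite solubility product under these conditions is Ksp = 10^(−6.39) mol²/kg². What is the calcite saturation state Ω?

Ω = 3.34

Ksp = 10^(−6.39) = 4.074×10^-7
Ω = [Ca²⁺][CO3²⁻]/Ksp = (10.3×10^-3)(0.132×10^-3) / 4.074×10^-7 = 3.34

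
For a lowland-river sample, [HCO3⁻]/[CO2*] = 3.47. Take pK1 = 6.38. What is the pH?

pH = 6.92

From K1 = [H⁺][HCO3⁻]/[CO2*]:  pH = pK1 + log₁₀([HCO3⁻]/[CO2*])
log₁₀(3.47) = +0.540
pH = 6.38 + (+0.540) = 6.92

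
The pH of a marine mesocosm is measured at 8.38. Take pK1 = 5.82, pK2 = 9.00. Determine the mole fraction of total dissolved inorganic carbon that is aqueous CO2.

α₀ = 0.00222

α₀ = 1 / (1 + K1/[H⁺] + K1K2/[H⁺]²) = 1 / (1 + 10^+2.56 + 10^+1.94)
   = 1 / (1 + 363.08 + 87.096) = 1/451.17 = 0.002216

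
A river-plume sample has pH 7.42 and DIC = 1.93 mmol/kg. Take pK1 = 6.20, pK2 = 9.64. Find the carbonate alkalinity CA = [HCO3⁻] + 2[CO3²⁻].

CA = [HCO3⁻] + 2[CO3²⁻] = (α₁ + 2α₂)·DIC
At pH 7.42: [H⁺]/K1 = 10^-1.22 = 0.060256, K2/[H⁺] = 10^-2.22 = 0.0060256
α₁ = 1/(1 + 0.060256 + 0.0060256) = 1/1.0663 = 0.9378; α₂ = α₁·K2/[H⁺] = 0.005651
α₁ + 2α₂ = 0.9491
CA = 0.9491 × 1.93 = 1.83 mmol/kg

CA = 1.83 mmol/kg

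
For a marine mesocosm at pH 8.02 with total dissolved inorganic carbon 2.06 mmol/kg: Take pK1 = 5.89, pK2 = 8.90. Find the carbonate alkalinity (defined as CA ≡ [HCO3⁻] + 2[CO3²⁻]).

CA = [HCO3⁻] + 2[CO3²⁻] = (α₁ + 2α₂)·DIC
At pH 8.02: [H⁺]/K1 = 10^-2.13 = 0.0074131, K2/[H⁺] = 10^-0.88 = 0.13183
α₁ = 1/(1 + 0.0074131 + 0.13183) = 1/1.1392 = 0.8778; α₂ = α₁·K2/[H⁺] = 0.1157
α₁ + 2α₂ = 1.1092
CA = 1.1092 × 2.06 = 2.28 mmol/kg

CA = 2.28 mmol/kg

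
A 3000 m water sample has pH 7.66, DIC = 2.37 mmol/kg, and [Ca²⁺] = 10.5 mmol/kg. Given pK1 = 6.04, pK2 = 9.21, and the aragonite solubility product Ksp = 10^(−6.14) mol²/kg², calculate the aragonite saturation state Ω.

α₂ = 1 / (1 + [H⁺]/K2 + [H⁺]²/(K1K2)) = 1 / (1 + 10^+1.55 + 10^-0.07)
   = 1 / (1 + 35.481 + 0.85114) = 1/37.332 = 0.02679
[CO3²⁻] = α₂ × DIC = 0.02679 × 2.37 = 0.06348 mmol/kg
Ksp = 10^(−6.14) = 7.244×10^-7
Ω = [Ca²⁺][CO3²⁻]/Ksp = (10.5×10^-3)(6.348×10^-5) / 7.244×10^-7 = 0.920

Ω = 0.920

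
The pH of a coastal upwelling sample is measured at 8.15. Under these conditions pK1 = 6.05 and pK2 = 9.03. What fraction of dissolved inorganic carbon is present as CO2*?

α₀ = 1 / (1 + K1/[H⁺] + K1K2/[H⁺]²) = 1 / (1 + 10^+2.10 + 10^+1.22)
   = 1 / (1 + 125.89 + 16.596) = 1/143.49 = 0.006969

α₀ = 0.00697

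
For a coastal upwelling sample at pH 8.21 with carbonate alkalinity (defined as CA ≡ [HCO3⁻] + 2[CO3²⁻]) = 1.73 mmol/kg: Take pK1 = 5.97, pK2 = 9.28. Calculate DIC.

CA = [HCO3⁻] + 2[CO3²⁻] = (α₁ + 2α₂)·DIC
At pH 8.21: [H⁺]/K1 = 10^-2.24 = 0.0057544, K2/[H⁺] = 10^-1.07 = 0.085114
α₁ = 1/(1 + 0.0057544 + 0.085114) = 1/1.0909 = 0.9167; α₂ = α₁·K2/[H⁺] = 0.07802
α₁ + 2α₂ = 1.0727
DIC = CA / (α₁ + 2α₂) = 1.73 / 1.0727 = 1.61 mmol/kg

DIC = 1.61 mmol/kg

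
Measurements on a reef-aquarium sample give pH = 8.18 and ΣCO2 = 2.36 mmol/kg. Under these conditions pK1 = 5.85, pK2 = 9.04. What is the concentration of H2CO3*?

[CO2*] = 9.66 μmol/kg

α₀ = 1 / (1 + K1/[H⁺] + K1K2/[H⁺]²) = 1 / (1 + 10^+2.33 + 10^+1.47)
   = 1 / (1 + 213.80 + 29.512) = 1/244.31 = 0.004093
[CO2*] = α₀ × DIC = 0.004093 × 2.36 = 0.00966 mmol/kg = 9.66 μmol/kg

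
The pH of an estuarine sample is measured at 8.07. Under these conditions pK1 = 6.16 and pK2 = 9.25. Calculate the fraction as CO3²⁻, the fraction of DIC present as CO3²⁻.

α₂ = 0.0613

α₂ = 1 / (1 + [H⁺]/K2 + [H⁺]²/(K1K2)) = 1 / (1 + 10^+1.18 + 10^-0.73)
   = 1 / (1 + 15.136 + 0.18621) = 1/16.322 = 0.06127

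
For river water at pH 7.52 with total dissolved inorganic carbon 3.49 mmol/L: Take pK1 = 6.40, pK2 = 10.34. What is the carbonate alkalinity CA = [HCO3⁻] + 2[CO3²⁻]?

CA = 3.25 mmol/L

CA = [HCO3⁻] + 2[CO3²⁻] = (α₁ + 2α₂)·DIC
At pH 7.52: [H⁺]/K1 = 10^-1.12 = 0.075858, K2/[H⁺] = 10^-2.82 = 0.0015136
α₁ = 1/(1 + 0.075858 + 0.0015136) = 1/1.0774 = 0.9282; α₂ = α₁·K2/[H⁺] = 0.001405
α₁ + 2α₂ = 0.9310
CA = 0.9310 × 3.49 = 3.25 mmol/L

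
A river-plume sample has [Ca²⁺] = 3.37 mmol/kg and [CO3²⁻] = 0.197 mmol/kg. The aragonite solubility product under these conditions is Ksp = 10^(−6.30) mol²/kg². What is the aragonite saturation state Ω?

Ω = 1.32

Ksp = 10^(−6.30) = 5.012×10^-7
Ω = [Ca²⁺][CO3²⁻]/Ksp = (3.37×10^-3)(0.197×10^-3) / 5.012×10^-7 = 1.32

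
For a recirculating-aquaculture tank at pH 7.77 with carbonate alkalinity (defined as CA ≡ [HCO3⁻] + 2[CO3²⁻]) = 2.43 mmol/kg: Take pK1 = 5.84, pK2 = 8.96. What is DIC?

DIC = 2.32 mmol/kg

CA = [HCO3⁻] + 2[CO3²⁻] = (α₁ + 2α₂)·DIC
At pH 7.77: [H⁺]/K1 = 10^-1.93 = 0.011749, K2/[H⁺] = 10^-1.19 = 0.064565
α₁ = 1/(1 + 0.011749 + 0.064565) = 1/1.0763 = 0.9291; α₂ = α₁·K2/[H⁺] = 0.05999
α₁ + 2α₂ = 1.0491
DIC = CA / (α₁ + 2α₂) = 2.43 / 1.0491 = 2.32 mmol/kg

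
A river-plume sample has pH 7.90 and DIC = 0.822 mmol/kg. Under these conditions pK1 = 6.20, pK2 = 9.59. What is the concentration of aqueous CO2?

α₀ = 1 / (1 + K1/[H⁺] + K1K2/[H⁺]²) = 1 / (1 + 10^+1.70 + 10^+0.01)
   = 1 / (1 + 50.119 + 1.0233) = 1/52.142 = 0.01918
[CO2*] = α₀ × DIC = 0.01918 × 0.822 = 0.0158 mmol/kg = 15.8 μmol/kg

[CO2*] = 15.8 μmol/kg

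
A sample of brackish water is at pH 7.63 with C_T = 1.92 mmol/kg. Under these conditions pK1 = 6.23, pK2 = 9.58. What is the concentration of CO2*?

[CO2*] = 0.0727 mmol/kg

α₀ = 1 / (1 + K1/[H⁺] + K1K2/[H⁺]²) = 1 / (1 + 10^+1.40 + 10^-0.55)
   = 1 / (1 + 25.119 + 0.28184) = 1/26.401 = 0.03788
[CO2*] = α₀ × DIC = 0.03788 × 1.92 = 0.0727 mmol/kg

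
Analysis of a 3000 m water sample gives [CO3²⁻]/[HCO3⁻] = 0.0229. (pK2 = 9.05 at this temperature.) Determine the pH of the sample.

From K2 = [H⁺][CO3²⁻]/[HCO3⁻]:  pH = pK2 + log₁₀([CO3²⁻]/[HCO3⁻])
log₁₀(0.0229) = -1.640
pH = 9.05 + (-1.640) = 7.41

pH = 7.41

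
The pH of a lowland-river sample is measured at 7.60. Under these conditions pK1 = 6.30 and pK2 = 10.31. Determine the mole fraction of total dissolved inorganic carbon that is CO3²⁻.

α₂ = 1 / (1 + [H⁺]/K2 + [H⁺]²/(K1K2)) = 1 / (1 + 10^+2.71 + 10^+1.41)
   = 1 / (1 + 512.86 + 25.704) = 1/539.57 = 0.001853

α₂ = 0.00185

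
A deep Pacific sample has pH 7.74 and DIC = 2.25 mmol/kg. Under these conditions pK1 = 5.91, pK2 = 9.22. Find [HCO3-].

α₁ = 1 / (1 + [H⁺]/K1 + K2/[H⁺]) = 1 / (1 + 10^-1.83 + 10^-1.48)
   = 1 / (1 + 0.014791 + 0.033113) = 1/1.0479 = 0.9543
[HCO3⁻] = α₁ × DIC = 0.9543 × 2.25 = 2.15 mmol/kg

[HCO3⁻] = 2.15 mmol/kg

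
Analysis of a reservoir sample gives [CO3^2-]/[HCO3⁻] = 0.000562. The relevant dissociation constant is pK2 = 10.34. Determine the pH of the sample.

From K2 = [H⁺][CO3^2-]/[HCO3⁻]:  pH = pK2 + log₁₀([CO3^2-]/[HCO3⁻])
log₁₀(0.000562) = -3.250
pH = 10.34 + (-3.250) = 7.09

pH = 7.09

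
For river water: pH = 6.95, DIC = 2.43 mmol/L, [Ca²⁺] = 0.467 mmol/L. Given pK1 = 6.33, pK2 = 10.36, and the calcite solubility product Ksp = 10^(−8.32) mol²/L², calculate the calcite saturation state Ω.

Ω = 0.0744

α₂ = 1 / (1 + [H⁺]/K2 + [H⁺]²/(K1K2)) = 1 / (1 + 10^+3.41 + 10^+2.79)
   = 1 / (1 + 2570.4 + 616.60) = 1/3188.0 = 0.0003137
[CO3²⁻] = α₂ × DIC = 0.0003137 × 2.43 = 0.0007622 mmol/L = 0.7622 μmol/L
Ksp = 10^(−8.32) = 4.786×10^-9
Ω = [Ca²⁺][CO3²⁻]/Ksp = (0.467×10^-3)(7.622×10^-7) / 4.786×10^-9 = 0.0744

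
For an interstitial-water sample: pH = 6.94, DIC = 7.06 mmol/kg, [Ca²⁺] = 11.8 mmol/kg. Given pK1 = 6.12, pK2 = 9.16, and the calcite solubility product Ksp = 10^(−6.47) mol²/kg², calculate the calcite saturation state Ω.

Ω = 1.28

α₂ = 1 / (1 + [H⁺]/K2 + [H⁺]²/(K1K2)) = 1 / (1 + 10^+2.22 + 10^+1.40)
   = 1 / (1 + 165.96 + 25.119) = 1/192.08 = 0.005206
[CO3²⁻] = α₂ × DIC = 0.005206 × 7.06 = 0.03676 mmol/kg
Ksp = 10^(−6.47) = 3.388×10^-7
Ω = [Ca²⁺][CO3²⁻]/Ksp = (11.8×10^-3)(3.676×10^-5) / 3.388×10^-7 = 1.28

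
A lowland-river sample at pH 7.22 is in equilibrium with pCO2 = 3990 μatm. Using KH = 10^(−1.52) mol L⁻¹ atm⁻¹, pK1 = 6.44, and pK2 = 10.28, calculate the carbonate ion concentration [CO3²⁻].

[CO2*] = KH · pCO2 = 10^(−1.52) × 3990×10^-6 = 1.205×10^-4 mol/L
α₀ = 1/(1 + K1/[H⁺] + K1K2/[H⁺]²) = 1/(1 + 10^+0.78 + 10^-2.28) = 0.1422
DIC = [CO2*]/α₀ = 1.205×10^-4 / 0.1422 = 0.8472 mmol/L
[CO3²⁻] = α₂·DIC; α₂ = 0.0007464, so [CO3²⁻] = 0.0007464 × 0.8472 = 0.000632 mmol/L = 0.632 μmol/L

[CO3²⁻] = 0.632 μmol/L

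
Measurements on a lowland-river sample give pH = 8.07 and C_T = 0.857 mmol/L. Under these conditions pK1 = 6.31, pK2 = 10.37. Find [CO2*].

[CO2*] = 14.6 μmol/L

α₀ = 1 / (1 + K1/[H⁺] + K1K2/[H⁺]²) = 1 / (1 + 10^+1.76 + 10^-0.54)
   = 1 / (1 + 57.544 + 0.28840) = 1/58.832 = 0.01700
[CO2*] = α₀ × DIC = 0.01700 × 0.857 = 0.0146 mmol/L = 14.6 μmol/L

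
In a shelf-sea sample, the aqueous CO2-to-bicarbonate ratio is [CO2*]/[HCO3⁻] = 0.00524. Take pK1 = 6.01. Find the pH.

pH = 8.29

From K1 = [H⁺][HCO3⁻]/[CO2*]:  pH = pK1 − log₁₀([CO2*]/[HCO3⁻])
log₁₀(0.00524) = -2.281
pH = 6.01 − (-2.281) = 8.29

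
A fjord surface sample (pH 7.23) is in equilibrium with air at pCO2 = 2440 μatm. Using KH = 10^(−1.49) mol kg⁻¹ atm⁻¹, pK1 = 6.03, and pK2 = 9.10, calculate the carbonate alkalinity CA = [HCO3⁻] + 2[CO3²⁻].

CA = 1.29 mmol/kg

[CO2*] = KH · pCO2 = 10^(−1.49) × 2440×10^-6 = 7.896×10^-5 mol/kg
α₀ = 1/(1 + K1/[H⁺] + K1K2/[H⁺]²) = 1/(1 + 10^+1.20 + 10^-0.67) = 0.05861
DIC = [CO2*]/α₀ = 7.896×10^-5 / 0.05861 = 1.347 mmol/kg
CA = (α₁ + 2α₂)·DIC = (0.9289 + 2×0.01253) × 1.347 = 1.29 mmol/kg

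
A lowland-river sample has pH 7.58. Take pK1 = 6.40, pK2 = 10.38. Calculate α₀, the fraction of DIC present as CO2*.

α₀ = 1 / (1 + K1/[H⁺] + K1K2/[H⁺]²) = 1 / (1 + 10^+1.18 + 10^-1.62)
   = 1 / (1 + 15.136 + 0.023988) = 1/16.160 = 0.06188

α₀ = 0.0619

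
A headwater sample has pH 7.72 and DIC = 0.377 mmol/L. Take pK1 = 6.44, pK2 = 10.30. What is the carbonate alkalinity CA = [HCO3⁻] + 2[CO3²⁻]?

CA = [HCO3⁻] + 2[CO3²⁻] = (α₁ + 2α₂)·DIC
At pH 7.72: [H⁺]/K1 = 10^-1.28 = 0.052481, K2/[H⁺] = 10^-2.58 = 0.0026303
α₁ = 1/(1 + 0.052481 + 0.0026303) = 1/1.0551 = 0.9478; α₂ = α₁·K2/[H⁺] = 0.002493
α₁ + 2α₂ = 0.9528
CA = 0.9528 × 0.377 = 0.359 mmol/L

CA = 0.359 mmol/L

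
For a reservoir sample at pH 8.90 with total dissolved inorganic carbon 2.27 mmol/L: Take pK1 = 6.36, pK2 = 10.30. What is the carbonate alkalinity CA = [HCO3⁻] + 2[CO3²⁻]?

CA = [HCO3⁻] + 2[CO3²⁻] = (α₁ + 2α₂)·DIC
At pH 8.90: [H⁺]/K1 = 10^-2.54 = 0.0028840, K2/[H⁺] = 10^-1.40 = 0.039811
α₁ = 1/(1 + 0.0028840 + 0.039811) = 1/1.0427 = 0.9591; α₂ = α₁·K2/[H⁺] = 0.03818
α₁ + 2α₂ = 1.0354
CA = 1.0354 × 2.27 = 2.35 mmol/L

CA = 2.35 mmol/L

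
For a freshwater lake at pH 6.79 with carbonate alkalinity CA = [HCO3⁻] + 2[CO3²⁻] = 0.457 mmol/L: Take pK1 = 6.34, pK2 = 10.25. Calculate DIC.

CA = [HCO3⁻] + 2[CO3²⁻] = (α₁ + 2α₂)·DIC
At pH 6.79: [H⁺]/K1 = 10^-0.45 = 0.35481, K2/[H⁺] = 10^-3.46 = 0.00034674
α₁ = 1/(1 + 0.35481 + 0.00034674) = 1/1.3552 = 0.7379; α₂ = α₁·K2/[H⁺] = 0.0002559
α₁ + 2α₂ = 0.7384
DIC = CA / (α₁ + 2α₂) = 0.457 / 0.7384 = 0.619 mmol/L

DIC = 0.619 mmol/L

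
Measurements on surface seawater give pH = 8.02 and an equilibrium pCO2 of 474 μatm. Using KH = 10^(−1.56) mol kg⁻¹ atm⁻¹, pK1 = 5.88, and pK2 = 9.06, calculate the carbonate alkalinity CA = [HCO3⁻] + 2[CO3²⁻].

[CO2*] = KH · pCO2 = 10^(−1.56) × 474×10^-6 = 1.306×10^-5 mol/kg
α₀ = 1/(1 + K1/[H⁺] + K1K2/[H⁺]²) = 1/(1 + 10^+2.14 + 10^+1.10) = 0.006595
DIC = [CO2*]/α₀ = 1.306×10^-5 / 0.006595 = 1.980 mmol/kg
CA = (α₁ + 2α₂)·DIC = (0.9104 + 2×0.08303) × 1.980 = 2.13 mmol/kg

CA = 2.13 mmol/kg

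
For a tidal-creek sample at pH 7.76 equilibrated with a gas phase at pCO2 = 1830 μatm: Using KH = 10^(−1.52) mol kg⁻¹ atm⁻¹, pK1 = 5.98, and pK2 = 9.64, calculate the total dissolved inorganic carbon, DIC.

DIC = 3.43 mmol/kg

[CO2*] = KH · pCO2 = 10^(−1.52) × 1830×10^-6 = 5.527×10^-5 mol/kg
α₀ = 1/(1 + K1/[H⁺] + K1K2/[H⁺]²) = 1/(1 + 10^+1.78 + 10^-0.10) = 0.01612
DIC = [CO2*]/α₀ = 5.527×10^-5 / 0.01612 = 3.43 mmol/kg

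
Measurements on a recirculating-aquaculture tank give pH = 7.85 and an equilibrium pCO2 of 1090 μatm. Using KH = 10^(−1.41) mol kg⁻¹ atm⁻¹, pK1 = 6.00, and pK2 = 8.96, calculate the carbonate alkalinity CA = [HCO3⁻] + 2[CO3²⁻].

CA = 3.47 mmol/kg

[CO2*] = KH · pCO2 = 10^(−1.41) × 1090×10^-6 = 4.241×10^-5 mol/kg
α₀ = 1/(1 + K1/[H⁺] + K1K2/[H⁺]²) = 1/(1 + 10^+1.85 + 10^+0.74) = 0.01294
DIC = [CO2*]/α₀ = 4.241×10^-5 / 0.01294 = 3.278 mmol/kg
CA = (α₁ + 2α₂)·DIC = (0.9160 + 2×0.07110) × 3.278 = 3.47 mmol/kg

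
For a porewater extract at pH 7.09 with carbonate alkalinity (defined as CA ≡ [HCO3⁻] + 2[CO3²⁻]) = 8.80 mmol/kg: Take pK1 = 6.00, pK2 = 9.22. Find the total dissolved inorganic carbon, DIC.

DIC = 9.44 mmol/kg

CA = [HCO3⁻] + 2[CO3²⁻] = (α₁ + 2α₂)·DIC
At pH 7.09: [H⁺]/K1 = 10^-1.09 = 0.081283, K2/[H⁺] = 10^-2.13 = 0.0074131
α₁ = 1/(1 + 0.081283 + 0.0074131) = 1/1.0887 = 0.9185; α₂ = α₁·K2/[H⁺] = 0.006809
α₁ + 2α₂ = 0.9321
DIC = CA / (α₁ + 2α₂) = 8.80 / 0.9321 = 9.44 mmol/kg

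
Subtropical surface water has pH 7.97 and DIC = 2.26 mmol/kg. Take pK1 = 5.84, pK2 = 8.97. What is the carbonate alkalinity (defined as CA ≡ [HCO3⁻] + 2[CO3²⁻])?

CA = [HCO3⁻] + 2[CO3²⁻] = (α₁ + 2α₂)·DIC
At pH 7.97: [H⁺]/K1 = 10^-2.13 = 0.0074131, K2/[H⁺] = 10^-1.00 = 0.10000
α₁ = 1/(1 + 0.0074131 + 0.10000) = 1/1.1074 = 0.9030; α₂ = α₁·K2/[H⁺] = 0.09030
α₁ + 2α₂ = 1.0836
CA = 1.0836 × 2.26 = 2.45 mmol/kg

CA = 2.45 mmol/kg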